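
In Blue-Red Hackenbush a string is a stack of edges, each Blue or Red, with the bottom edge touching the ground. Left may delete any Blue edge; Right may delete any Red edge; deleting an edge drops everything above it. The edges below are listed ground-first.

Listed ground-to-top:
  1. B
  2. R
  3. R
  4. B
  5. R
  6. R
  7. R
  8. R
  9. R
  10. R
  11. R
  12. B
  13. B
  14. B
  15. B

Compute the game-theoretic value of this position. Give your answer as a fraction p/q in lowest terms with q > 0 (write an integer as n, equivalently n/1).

B: Left { 0 }, Right { ∅ } — simplest 1
BR: Left { 0 }, Right { 1 } — simplest 1/2
BRR: Left { 0 }, Right { 1/2 1 } — simplest 1/4
BRRB: Left { 0 1/4 }, Right { 1/2 1 } — simplest 3/8
BRRBR: Left { 0 1/4 }, Right { 3/8 1/2 1 } — simplest 5/16
BRRBRR: Left { 0 1/4 }, Right { 5/16 3/8 1/2 1 } — simplest 9/32
BRRBRRR: Left { 0 1/4 }, Right { 9/32 5/16 3/8 1/2 1 } — simplest 17/64
BRRBRRRR: Left { 0 1/4 }, Right { 17/64 9/32 5/16 3/8 1/2 1 } — simplest 33/128
BRRBRRRRR: Left { 0 1/4 }, Right { 33/128 17/64 9/32 5/16 3/8 1/2 1 } — simplest 65/256
BRRBRRRRRR: Left { 0 1/4 }, Right { 65/256 33/128 17/64 9/32 5/16 3/8 1/2 1 } — simplest 129/512
BRRBRRRRRRR: Left { 0 1/4 }, Right { 129/512 65/256 33/128 17/64 9/32 5/16 3/8 1/2 1 } — simplest 257/1024
BRRBRRRRRRRB: Left { 0 1/4 257/1024 }, Right { 129/512 65/256 33/128 17/64 9/32 5/16 3/8 1/2 1 } — simplest 515/2048
BRRBRRRRRRRBB: Left { 0 1/4 257/1024 515/2048 }, Right { 129/512 65/256 33/128 17/64 9/32 5/16 3/8 1/2 1 } — simplest 1031/4096
BRRBRRRRRRRBBB: Left { 0 1/4 257/1024 515/2048 1031/4096 }, Right { 129/512 65/256 33/128 17/64 9/32 5/16 3/8 1/2 1 } — simplest 2063/8192
BRRBRRRRRRRBBBB: Left { 0 1/4 257/1024 515/2048 1031/4096 2063/8192 }, Right { 129/512 65/256 33/128 17/64 9/32 5/16 3/8 1/2 1 } — simplest 4127/16384

4127/16384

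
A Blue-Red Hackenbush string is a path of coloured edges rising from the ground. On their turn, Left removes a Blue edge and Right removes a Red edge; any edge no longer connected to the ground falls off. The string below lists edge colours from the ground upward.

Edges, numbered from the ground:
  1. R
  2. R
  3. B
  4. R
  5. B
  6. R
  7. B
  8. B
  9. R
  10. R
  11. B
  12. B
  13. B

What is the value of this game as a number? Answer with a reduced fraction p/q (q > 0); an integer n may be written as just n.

-3377/2048

step 1: add R to get R; options L={  } R={ 0 } so -1
step 2: add R to get RR; options L={  } R={ -1; 0 } so -2
step 3: add B to get RRB; options L={ -2 } R={ -1; 0 } so -3/2
step 4: add R to get RRBR; options L={ -2 } R={ -3/2; -1; 0 } so -7/4
step 5: add B to get RRBRB; options L={ -2; -7/4 } R={ -3/2; -1; 0 } so -13/8
step 6: add R to get RRBRBR; options L={ -2; -7/4 } R={ -13/8; -3/2; -1; 0 } so -27/16
step 7: add B to get RRBRBRB; options L={ -2; -7/4; -27/16 } R={ -13/8; -3/2; -1; 0 } so -53/32
step 8: add B to get RRBRBRBB; options L={ -2; -7/4; -27/16; -53/32 } R={ -13/8; -3/2; -1; 0 } so -105/64
step 9: add R to get RRBRBRBBR; options L={ -2; -7/4; -27/16; -53/32 } R={ -105/64; -13/8; -3/2; -1; 0 } so -211/128
step 10: add R to get RRBRBRBBRR; options L={ -2; -7/4; -27/16; -53/32 } R={ -211/128; -105/64; -13/8; -3/2; -1; 0 } so -423/256
step 11: add B to get RRBRBRBBRRB; options L={ -2; -7/4; -27/16; -53/32; -423/256 } R={ -211/128; -105/64; -13/8; -3/2; -1; 0 } so -845/512
step 12: add B to get RRBRBRBBRRBB; options L={ -2; -7/4; -27/16; -53/32; -423/256; -845/512 } R={ -211/128; -105/64; -13/8; -3/2; -1; 0 } so -1689/1024
step 13: add B to get RRBRBRBBRRBBB; options L={ -2; -7/4; -27/16; -53/32; -423/256; -845/512; -1689/1024 } R={ -211/128; -105/64; -13/8; -3/2; -1; 0 } so -3377/2048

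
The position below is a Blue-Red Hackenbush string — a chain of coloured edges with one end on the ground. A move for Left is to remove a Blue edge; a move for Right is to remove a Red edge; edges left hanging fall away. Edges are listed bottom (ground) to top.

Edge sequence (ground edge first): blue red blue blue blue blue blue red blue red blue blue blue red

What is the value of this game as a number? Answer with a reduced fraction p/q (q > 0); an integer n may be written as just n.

1 of 14 · b · max L 0 · min R +∞ ⇒ 1
2 of 14 · br · max L 0 · min R 1 ⇒ 1/2
3 of 14 · brb · max L 1/2 · min R 1 ⇒ 3/4
4 of 14 · brbb · max L 3/4 · min R 1 ⇒ 7/8
5 of 14 · brbbb · max L 7/8 · min R 1 ⇒ 15/16
6 of 14 · brbbbb · max L 15/16 · min R 1 ⇒ 31/32
7 of 14 · brbbbbb · max L 31/32 · min R 1 ⇒ 63/64
8 of 14 · brbbbbbr · max L 31/32 · min R 63/64 ⇒ 125/128
9 of 14 · brbbbbbrb · max L 125/128 · min R 63/64 ⇒ 251/256
10 of 14 · brbbbbbrbr · max L 125/128 · min R 251/256 ⇒ 501/512
11 of 14 · brbbbbbrbrb · max L 501/512 · min R 251/256 ⇒ 1003/1024
12 of 14 · brbbbbbrbrbb · max L 1003/1024 · min R 251/256 ⇒ 2007/2048
13 of 14 · brbbbbbrbrbbb · max L 2007/2048 · min R 251/256 ⇒ 4015/4096
14 of 14 · brbbbbbrbrbbbr · max L 2007/2048 · min R 4015/4096 ⇒ 8029/8192

8029/8192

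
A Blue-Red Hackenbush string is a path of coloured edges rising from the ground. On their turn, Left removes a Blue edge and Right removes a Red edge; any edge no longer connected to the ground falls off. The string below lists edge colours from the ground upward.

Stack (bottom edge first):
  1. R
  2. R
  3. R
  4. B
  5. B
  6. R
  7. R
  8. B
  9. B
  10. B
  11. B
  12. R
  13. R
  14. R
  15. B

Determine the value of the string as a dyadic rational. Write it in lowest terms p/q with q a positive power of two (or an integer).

step 1: add R to get R; options L={ (no moves) } R={ 0 } => -1
step 2: add R to get RR; options L={ (no moves) } R={ -1; 0 } => -2
step 3: add R to get RRR; options L={ (no moves) } R={ -2; -1; 0 } => -3
step 4: add B to get RRRB; options L={ -3 } R={ -2; -1; 0 } => -5/2
step 5: add B to get RRRBB; options L={ -3; -5/2 } R={ -2; -1; 0 } => -9/4
step 6: add R to get RRRBBR; options L={ -3; -5/2 } R={ -9/4; -2; -1; 0 } => -19/8
step 7: add R to get RRRBBRR; options L={ -3; -5/2 } R={ -19/8; -9/4; -2; -1; 0 } => -39/16
step 8: add B to get RRRBBRRB; options L={ -3; -5/2; -39/16 } R={ -19/8; -9/4; -2; -1; 0 } => -77/32
step 9: add B to get RRRBBRRBB; options L={ -3; -5/2; -39/16; -77/32 } R={ -19/8; -9/4; -2; -1; 0 } => -153/64
step 10: add B to get RRRBBRRBBB; options L={ -3; -5/2; -39/16; -77/32; -153/64 } R={ -19/8; -9/4; -2; -1; 0 } => -305/128
step 11: add B to get RRRBBRRBBBB; options L={ -3; -5/2; -39/16; -77/32; -153/64; -305/128 } R={ -19/8; -9/4; -2; -1; 0 } => -609/256
step 12: add R to get RRRBBRRBBBBR; options L={ -3; -5/2; -39/16; -77/32; -153/64; -305/128 } R={ -609/256; -19/8; -9/4; -2; -1; 0 } => -1219/512
step 13: add R to get RRRBBRRBBBBRR; options L={ -3; -5/2; -39/16; -77/32; -153/64; -305/128 } R={ -1219/512; -609/256; -19/8; -9/4; -2; -1; 0 } => -2439/1024
step 14: add R to get RRRBBRRBBBBRRR; options L={ -3; -5/2; -39/16; -77/32; -153/64; -305/128 } R={ -2439/1024; -1219/512; -609/256; -19/8; -9/4; -2; -1; 0 } => -4879/2048
step 15: add B to get RRRBBRRBBBBRRRB; options L={ -3; -5/2; -39/16; -77/32; -153/64; -305/128; -4879/2048 } R={ -2439/1024; -1219/512; -609/256; -19/8; -9/4; -2; -1; 0 } => -9757/4096

-9757/4096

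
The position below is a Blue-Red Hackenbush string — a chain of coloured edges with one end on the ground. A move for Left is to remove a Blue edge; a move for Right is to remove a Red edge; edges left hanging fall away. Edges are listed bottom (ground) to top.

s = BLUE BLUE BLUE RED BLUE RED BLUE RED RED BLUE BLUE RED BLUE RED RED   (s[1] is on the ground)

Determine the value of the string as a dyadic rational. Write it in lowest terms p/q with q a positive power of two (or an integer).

10857/4096

Recurse on prefixes of the 15-edge string BLUE BLUE BLUE RED BLUE RED BLUE RED RED BLUE BLUE RED BLUE RED RED:
value(B) = { 0 | (no moves) } ⇒ 1
value(BB) = { 0, 1 | (no moves) } ⇒ 2
value(BBB) = { 0, 1, 2 | (no moves) } ⇒ 3
value(BBBR) = { 0, 1, 2 | 3 } ⇒ 5/2
value(BBBRB) = { 0, 1, 2, 5/2 | 3 } ⇒ 11/4
value(BBBRBR) = { 0, 1, 2, 5/2 | 11/4, 3 } ⇒ 21/8
value(BBBRBRB) = { 0, 1, 2, 5/2, 21/8 | 11/4, 3 } ⇒ 43/16
value(BBBRBRBR) = { 0, 1, 2, 5/2, 21/8 | 43/16, 11/4, 3 } ⇒ 85/32
value(BBBRBRBRR) = { 0, 1, 2, 5/2, 21/8 | 85/32, 43/16, 11/4, 3 } ⇒ 169/64
value(BBBRBRBRRB) = { 0, 1, 2, 5/2, 21/8, 169/64 | 85/32, 43/16, 11/4, 3 } ⇒ 339/128
value(BBBRBRBRRBB) = { 0, 1, 2, 5/2, 21/8, 169/64, 339/128 | 85/32, 43/16, 11/4, 3 } ⇒ 679/256
value(BBBRBRBRRBBR) = { 0, 1, 2, 5/2, 21/8, 169/64, 339/128 | 679/256, 85/32, 43/16, 11/4, 3 } ⇒ 1357/512
value(BBBRBRBRRBBRB) = { 0, 1, 2, 5/2, 21/8, 169/64, 339/128, 1357/512 | 679/256, 85/32, 43/16, 11/4, 3 } ⇒ 2715/1024
value(BBBRBRBRRBBRBR) = { 0, 1, 2, 5/2, 21/8, 169/64, 339/128, 1357/512 | 2715/1024, 679/256, 85/32, 43/16, 11/4, 3 } ⇒ 5429/2048
value(BBBRBRBRRBBRBRR) = { 0, 1, 2, 5/2, 21/8, 169/64, 339/128, 1357/512 | 5429/2048, 2715/1024, 679/256, 85/32, 43/16, 11/4, 3 } ⇒ 10857/4096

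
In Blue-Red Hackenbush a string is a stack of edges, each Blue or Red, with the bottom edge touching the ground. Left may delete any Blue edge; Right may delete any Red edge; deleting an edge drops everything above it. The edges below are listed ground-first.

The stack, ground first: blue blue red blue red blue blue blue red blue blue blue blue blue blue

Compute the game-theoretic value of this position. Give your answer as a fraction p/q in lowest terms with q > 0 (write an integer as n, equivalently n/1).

edge 1 of 15 (blue): { 0 | · } -> 1
edge 2 of 15 (blue): { 0, 1 | · } -> 2
edge 3 of 15 (red): { 0, 1 | 2 } -> 3/2
edge 4 of 15 (blue): { 0, 1, 3/2 | 2 } -> 7/4
edge 5 of 15 (red): { 0, 1, 3/2 | 7/4, 2 } -> 13/8
edge 6 of 15 (blue): { 0, 1, 3/2, 13/8 | 7/4, 2 } -> 27/16
edge 7 of 15 (blue): { 0, 1, 3/2, 13/8, 27/16 | 7/4, 2 } -> 55/32
edge 8 of 15 (blue): { 0, 1, 3/2, 13/8, 27/16, 55/32 | 7/4, 2 } -> 111/64
edge 9 of 15 (red): { 0, 1, 3/2, 13/8, 27/16, 55/32 | 111/64, 7/4, 2 } -> 221/128
edge 10 of 15 (blue): { 0, 1, 3/2, 13/8, 27/16, 55/32, 221/128 | 111/64, 7/4, 2 } -> 443/256
edge 11 of 15 (blue): { 0, 1, 3/2, 13/8, 27/16, 55/32, 221/128, 443/256 | 111/64, 7/4, 2 } -> 887/512
edge 12 of 15 (blue): { 0, 1, 3/2, 13/8, 27/16, 55/32, 221/128, 443/256, 887/512 | 111/64, 7/4, 2 } -> 1775/1024
edge 13 of 15 (blue): { 0, 1, 3/2, 13/8, 27/16, 55/32, 221/128, 443/256, 887/512, 1775/1024 | 111/64, 7/4, 2 } -> 3551/2048
edge 14 of 15 (blue): { 0, 1, 3/2, 13/8, 27/16, 55/32, 221/128, 443/256, 887/512, 1775/1024, 3551/2048 | 111/64, 7/4, 2 } -> 7103/4096
edge 15 of 15 (blue): { 0, 1, 3/2, 13/8, 27/16, 55/32, 221/128, 443/256, 887/512, 1775/1024, 3551/2048, 7103/4096 | 111/64, 7/4, 2 } -> 14207/8192

14207/8192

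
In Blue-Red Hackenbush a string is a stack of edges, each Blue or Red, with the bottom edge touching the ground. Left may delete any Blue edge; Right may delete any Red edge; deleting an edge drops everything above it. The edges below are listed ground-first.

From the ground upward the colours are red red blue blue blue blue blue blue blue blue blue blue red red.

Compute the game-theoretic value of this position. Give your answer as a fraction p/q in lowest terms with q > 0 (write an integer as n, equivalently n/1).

value(r) = { ∅ | 0 } → -1
value(rr) = { ∅ | -1, 0 } → -2
value(rrb) = { -2 | -1, 0 } → -3/2
value(rrbb) = { -2, -3/2 | -1, 0 } → -5/4
value(rrbbb) = { -2, -3/2, -5/4 | -1, 0 } → -9/8
value(rrbbbb) = { -2, -3/2, -5/4, -9/8 | -1, 0 } → -17/16
value(rrbbbbb) = { -2, -3/2, -5/4, -9/8, -17/16 | -1, 0 } → -33/32
value(rrbbbbbb) = { -2, -3/2, -5/4, -9/8, -17/16, -33/32 | -1, 0 } → -65/64
value(rrbbbbbbb) = { -2, -3/2, -5/4, -9/8, -17/16, -33/32, -65/64 | -1, 0 } → -129/128
value(rrbbbbbbbb) = { -2, -3/2, -5/4, -9/8, -17/16, -33/32, -65/64, -129/128 | -1, 0 } → -257/256
value(rrbbbbbbbbb) = { -2, -3/2, -5/4, -9/8, -17/16, -33/32, -65/64, -129/128, -257/256 | -1, 0 } → -513/512
value(rrbbbbbbbbbb) = { -2, -3/2, -5/4, -9/8, -17/16, -33/32, -65/64, -129/128, -257/256, -513/512 | -1, 0 } → -1025/1024
value(rrbbbbbbbbbbr) = { -2, -3/2, -5/4, -9/8, -17/16, -33/32, -65/64, -129/128, -257/256, -513/512 | -1025/1024, -1, 0 } → -2051/2048
value(rrbbbbbbbbbbrr) = { -2, -3/2, -5/4, -9/8, -17/16, -33/32, -65/64, -129/128, -257/256, -513/512 | -2051/2048, -1025/1024, -1, 0 } → -4103/4096

-4103/4096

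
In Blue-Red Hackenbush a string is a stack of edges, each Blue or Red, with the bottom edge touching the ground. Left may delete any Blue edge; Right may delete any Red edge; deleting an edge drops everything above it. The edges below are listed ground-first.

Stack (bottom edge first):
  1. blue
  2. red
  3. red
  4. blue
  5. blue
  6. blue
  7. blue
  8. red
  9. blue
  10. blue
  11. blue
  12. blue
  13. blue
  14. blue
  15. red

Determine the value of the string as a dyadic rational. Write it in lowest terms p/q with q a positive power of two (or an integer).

value_1 [b]  L=[0]  R=[·]  -> 1
value_2 [br]  L=[0]  R=[1]  -> 1/2
value_3 [brr]  L=[0]  R=[1/2; 1]  -> 1/4
value_4 [brrb]  L=[0; 1/4]  R=[1/2; 1]  -> 3/8
value_5 [brrbb]  L=[0; 1/4; 3/8]  R=[1/2; 1]  -> 7/16
value_6 [brrbbb]  L=[0; 1/4; 3/8; 7/16]  R=[1/2; 1]  -> 15/32
value_7 [brrbbbb]  L=[0; 1/4; 3/8; 7/16; 15/32]  R=[1/2; 1]  -> 31/64
value_8 [brrbbbbr]  L=[0; 1/4; 3/8; 7/16; 15/32]  R=[31/64; 1/2; 1]  -> 61/128
value_9 [brrbbbbrb]  L=[0; 1/4; 3/8; 7/16; 15/32; 61/128]  R=[31/64; 1/2; 1]  -> 123/256
value_10 [brrbbbbrbb]  L=[0; 1/4; 3/8; 7/16; 15/32; 61/128; 123/256]  R=[31/64; 1/2; 1]  -> 247/512
value_11 [brrbbbbrbbb]  L=[0; 1/4; 3/8; 7/16; 15/32; 61/128; 123/256; 247/512]  R=[31/64; 1/2; 1]  -> 495/1024
value_12 [brrbbbbrbbbb]  L=[0; 1/4; 3/8; 7/16; 15/32; 61/128; 123/256; 247/512; 495/1024]  R=[31/64; 1/2; 1]  -> 991/2048
value_13 [brrbbbbrbbbbb]  L=[0; 1/4; 3/8; 7/16; 15/32; 61/128; 123/256; 247/512; 495/1024; 991/2048]  R=[31/64; 1/2; 1]  -> 1983/4096
value_14 [brrbbbbrbbbbbb]  L=[0; 1/4; 3/8; 7/16; 15/32; 61/128; 123/256; 247/512; 495/1024; 991/2048; 1983/4096]  R=[31/64; 1/2; 1]  -> 3967/8192
value_15 [brrbbbbrbbbbbbr]  L=[0; 1/4; 3/8; 7/16; 15/32; 61/128; 123/256; 247/512; 495/1024; 991/2048; 1983/4096]  R=[3967/8192; 31/64; 1/2; 1]  -> 7933/16384

7933/16384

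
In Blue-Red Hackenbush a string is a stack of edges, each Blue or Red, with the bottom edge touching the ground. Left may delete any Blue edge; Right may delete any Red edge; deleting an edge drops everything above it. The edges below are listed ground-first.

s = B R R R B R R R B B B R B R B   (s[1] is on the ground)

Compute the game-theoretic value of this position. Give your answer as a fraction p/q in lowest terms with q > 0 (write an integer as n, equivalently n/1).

2283/16384

B: Left { 0 }, Right { — } ⇒ simplest 1
BR: Left { 0 }, Right { 1 } ⇒ simplest 1/2
BRR: Left { 0 }, Right { 1/2,1 } ⇒ simplest 1/4
BRRR: Left { 0 }, Right { 1/4,1/2,1 } ⇒ simplest 1/8
BRRRB: Left { 0,1/8 }, Right { 1/4,1/2,1 } ⇒ simplest 3/16
BRRRBR: Left { 0,1/8 }, Right { 3/16,1/4,1/2,1 } ⇒ simplest 5/32
BRRRBRR: Left { 0,1/8 }, Right { 5/32,3/16,1/4,1/2,1 } ⇒ simplest 9/64
BRRRBRRR: Left { 0,1/8 }, Right { 9/64,5/32,3/16,1/4,1/2,1 } ⇒ simplest 17/128
BRRRBRRRB: Left { 0,1/8,17/128 }, Right { 9/64,5/32,3/16,1/4,1/2,1 } ⇒ simplest 35/256
BRRRBRRRBB: Left { 0,1/8,17/128,35/256 }, Right { 9/64,5/32,3/16,1/4,1/2,1 } ⇒ simplest 71/512
BRRRBRRRBBB: Left { 0,1/8,17/128,35/256,71/512 }, Right { 9/64,5/32,3/16,1/4,1/2,1 } ⇒ simplest 143/1024
BRRRBRRRBBBR: Left { 0,1/8,17/128,35/256,71/512 }, Right { 143/1024,9/64,5/32,3/16,1/4,1/2,1 } ⇒ simplest 285/2048
BRRRBRRRBBBRB: Left { 0,1/8,17/128,35/256,71/512,285/2048 }, Right { 143/1024,9/64,5/32,3/16,1/4,1/2,1 } ⇒ simplest 571/4096
BRRRBRRRBBBRBR: Left { 0,1/8,17/128,35/256,71/512,285/2048 }, Right { 571/4096,143/1024,9/64,5/32,3/16,1/4,1/2,1 } ⇒ simplest 1141/8192
BRRRBRRRBBBRBRB: Left { 0,1/8,17/128,35/256,71/512,285/2048,1141/8192 }, Right { 571/4096,143/1024,9/64,5/32,3/16,1/4,1/2,1 } ⇒ simplest 2283/16384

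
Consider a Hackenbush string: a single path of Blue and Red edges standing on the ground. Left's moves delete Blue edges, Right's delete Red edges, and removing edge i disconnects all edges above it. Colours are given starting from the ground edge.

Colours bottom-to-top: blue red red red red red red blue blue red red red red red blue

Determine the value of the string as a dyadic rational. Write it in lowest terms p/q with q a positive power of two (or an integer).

387/16384

Prefix values for blue red red red red red red blue blue red red red red red blue via {L|R} + simplicity:
v(b) = { 0 |  } — 1
v(br) = { 0 | 1 } — 1/2
v(brr) = { 0 | 1/2; 1 } — 1/4
v(brrr) = { 0 | 1/4; 1/2; 1 } — 1/8
v(brrrr) = { 0 | 1/8; 1/4; 1/2; 1 } — 1/16
v(brrrrr) = { 0 | 1/16; 1/8; 1/4; 1/2; 1 } — 1/32
v(brrrrrr) = { 0 | 1/32; 1/16; 1/8; 1/4; 1/2; 1 } — 1/64
v(brrrrrrb) = { 0; 1/64 | 1/32; 1/16; 1/8; 1/4; 1/2; 1 } — 3/128
v(brrrrrrbb) = { 0; 1/64; 3/128 | 1/32; 1/16; 1/8; 1/4; 1/2; 1 } — 7/256
v(brrrrrrbbr) = { 0; 1/64; 3/128 | 7/256; 1/32; 1/16; 1/8; 1/4; 1/2; 1 } — 13/512
v(brrrrrrbbrr) = { 0; 1/64; 3/128 | 13/512; 7/256; 1/32; 1/16; 1/8; 1/4; 1/2; 1 } — 25/1024
v(brrrrrrbbrrr) = { 0; 1/64; 3/128 | 25/1024; 13/512; 7/256; 1/32; 1/16; 1/8; 1/4; 1/2; 1 } — 49/2048
v(brrrrrrbbrrrr) = { 0; 1/64; 3/128 | 49/2048; 25/1024; 13/512; 7/256; 1/32; 1/16; 1/8; 1/4; 1/2; 1 } — 97/4096
v(brrrrrrbbrrrrr) = { 0; 1/64; 3/128 | 97/4096; 49/2048; 25/1024; 13/512; 7/256; 1/32; 1/16; 1/8; 1/4; 1/2; 1 } — 193/8192
v(brrrrrrbbrrrrrb) = { 0; 1/64; 3/128; 193/8192 | 97/4096; 49/2048; 25/1024; 13/512; 7/256; 1/32; 1/16; 1/8; 1/4; 1/2; 1 } — 387/16384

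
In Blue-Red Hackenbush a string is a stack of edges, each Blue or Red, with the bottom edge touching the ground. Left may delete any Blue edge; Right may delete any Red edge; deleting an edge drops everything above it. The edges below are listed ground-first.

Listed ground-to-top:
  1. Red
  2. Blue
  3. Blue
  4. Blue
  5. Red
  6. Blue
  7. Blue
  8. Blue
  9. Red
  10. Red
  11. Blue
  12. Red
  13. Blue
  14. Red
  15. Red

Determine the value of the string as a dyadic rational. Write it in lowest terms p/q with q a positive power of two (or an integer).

Recurse on prefixes of the 15-edge string Red Blue Blue Blue Red Blue Blue Blue Red Red Blue Red Blue Red Red:
R: Left { · }, Right { 0 } so simplest -1
RB: Left { -1 }, Right { 0 } so simplest -1/2
RBB: Left { -1,-1/2 }, Right { 0 } so simplest -1/4
RBBB: Left { -1,-1/2,-1/4 }, Right { 0 } so simplest -1/8
RBBBR: Left { -1,-1/2,-1/4 }, Right { -1/8,0 } so simplest -3/16
RBBBRB: Left { -1,-1/2,-1/4,-3/16 }, Right { -1/8,0 } so simplest -5/32
RBBBRBB: Left { -1,-1/2,-1/4,-3/16,-5/32 }, Right { -1/8,0 } so simplest -9/64
RBBBRBBB: Left { -1,-1/2,-1/4,-3/16,-5/32,-9/64 }, Right { -1/8,0 } so simplest -17/128
RBBBRBBBR: Left { -1,-1/2,-1/4,-3/16,-5/32,-9/64 }, Right { -17/128,-1/8,0 } so simplest -35/256
RBBBRBBBRR: Left { -1,-1/2,-1/4,-3/16,-5/32,-9/64 }, Right { -35/256,-17/128,-1/8,0 } so simplest -71/512
RBBBRBBBRRB: Left { -1,-1/2,-1/4,-3/16,-5/32,-9/64,-71/512 }, Right { -35/256,-17/128,-1/8,0 } so simplest -141/1024
RBBBRBBBRRBR: Left { -1,-1/2,-1/4,-3/16,-5/32,-9/64,-71/512 }, Right { -141/1024,-35/256,-17/128,-1/8,0 } so simplest -283/2048
RBBBRBBBRRBRB: Left { -1,-1/2,-1/4,-3/16,-5/32,-9/64,-71/512,-283/2048 }, Right { -141/1024,-35/256,-17/128,-1/8,0 } so simplest -565/4096
RBBBRBBBRRBRBR: Left { -1,-1/2,-1/4,-3/16,-5/32,-9/64,-71/512,-283/2048 }, Right { -565/4096,-141/1024,-35/256,-17/128,-1/8,0 } so simplest -1131/8192
RBBBRBBBRRBRBRR: Left { -1,-1/2,-1/4,-3/16,-5/32,-9/64,-71/512,-283/2048 }, Right { -1131/8192,-565/4096,-141/1024,-35/256,-17/128,-1/8,0 } so simplest -2263/16384

-2263/16384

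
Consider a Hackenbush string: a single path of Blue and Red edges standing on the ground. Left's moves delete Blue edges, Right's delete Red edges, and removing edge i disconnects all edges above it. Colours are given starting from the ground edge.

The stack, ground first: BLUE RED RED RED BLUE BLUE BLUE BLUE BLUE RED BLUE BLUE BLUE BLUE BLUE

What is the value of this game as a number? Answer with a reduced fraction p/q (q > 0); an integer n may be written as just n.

4031/16384

edge 1 of 15 (BLUE): { 0 | ∅ } -> 1
edge 2 of 15 (RED): { 0 | 1 } -> 1/2
edge 3 of 15 (RED): { 0 | 1/2,1 } -> 1/4
edge 4 of 15 (RED): { 0 | 1/4,1/2,1 } -> 1/8
edge 5 of 15 (BLUE): { 0,1/8 | 1/4,1/2,1 } -> 3/16
edge 6 of 15 (BLUE): { 0,1/8,3/16 | 1/4,1/2,1 } -> 7/32
edge 7 of 15 (BLUE): { 0,1/8,3/16,7/32 | 1/4,1/2,1 } -> 15/64
edge 8 of 15 (BLUE): { 0,1/8,3/16,7/32,15/64 | 1/4,1/2,1 } -> 31/128
edge 9 of 15 (BLUE): { 0,1/8,3/16,7/32,15/64,31/128 | 1/4,1/2,1 } -> 63/256
edge 10 of 15 (RED): { 0,1/8,3/16,7/32,15/64,31/128 | 63/256,1/4,1/2,1 } -> 125/512
edge 11 of 15 (BLUE): { 0,1/8,3/16,7/32,15/64,31/128,125/512 | 63/256,1/4,1/2,1 } -> 251/1024
edge 12 of 15 (BLUE): { 0,1/8,3/16,7/32,15/64,31/128,125/512,251/1024 | 63/256,1/4,1/2,1 } -> 503/2048
edge 13 of 15 (BLUE): { 0,1/8,3/16,7/32,15/64,31/128,125/512,251/1024,503/2048 | 63/256,1/4,1/2,1 } -> 1007/4096
edge 14 of 15 (BLUE): { 0,1/8,3/16,7/32,15/64,31/128,125/512,251/1024,503/2048,1007/4096 | 63/256,1/4,1/2,1 } -> 2015/8192
edge 15 of 15 (BLUE): { 0,1/8,3/16,7/32,15/64,31/128,125/512,251/1024,503/2048,1007/4096,2015/8192 | 63/256,1/4,1/2,1 } -> 4031/16384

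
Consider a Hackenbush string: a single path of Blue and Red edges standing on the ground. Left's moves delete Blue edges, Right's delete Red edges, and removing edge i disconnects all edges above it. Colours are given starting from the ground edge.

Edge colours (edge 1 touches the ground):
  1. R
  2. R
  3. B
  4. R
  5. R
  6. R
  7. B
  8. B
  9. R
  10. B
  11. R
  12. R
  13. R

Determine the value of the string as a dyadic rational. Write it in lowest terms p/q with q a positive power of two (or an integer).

g(R) = { — | 0 } → -1
g(RR) = { — | -1, 0 } → -2
g(RRB) = { -2 | -1, 0 } → -3/2
g(RRBR) = { -2 | -3/2, -1, 0 } → -7/4
g(RRBRR) = { -2 | -7/4, -3/2, -1, 0 } → -15/8
g(RRBRRR) = { -2 | -15/8, -7/4, -3/2, -1, 0 } → -31/16
g(RRBRRRB) = { -2, -31/16 | -15/8, -7/4, -3/2, -1, 0 } → -61/32
g(RRBRRRBB) = { -2, -31/16, -61/32 | -15/8, -7/4, -3/2, -1, 0 } → -121/64
g(RRBRRRBBR) = { -2, -31/16, -61/32 | -121/64, -15/8, -7/4, -3/2, -1, 0 } → -243/128
g(RRBRRRBBRB) = { -2, -31/16, -61/32, -243/128 | -121/64, -15/8, -7/4, -3/2, -1, 0 } → -485/256
g(RRBRRRBBRBR) = { -2, -31/16, -61/32, -243/128 | -485/256, -121/64, -15/8, -7/4, -3/2, -1, 0 } → -971/512
g(RRBRRRBBRBRR) = { -2, -31/16, -61/32, -243/128 | -971/512, -485/256, -121/64, -15/8, -7/4, -3/2, -1, 0 } → -1943/1024
g(RRBRRRBBRBRRR) = { -2, -31/16, -61/32, -243/128 | -1943/1024, -971/512, -485/256, -121/64, -15/8, -7/4, -3/2, -1, 0 } → -3887/2048

-3887/2048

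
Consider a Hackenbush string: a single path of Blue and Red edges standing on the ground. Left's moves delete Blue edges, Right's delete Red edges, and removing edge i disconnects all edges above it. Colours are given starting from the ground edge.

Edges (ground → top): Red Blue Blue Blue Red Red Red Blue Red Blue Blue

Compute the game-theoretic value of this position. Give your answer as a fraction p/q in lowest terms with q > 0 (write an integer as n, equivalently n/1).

Prefix values for Red Blue Blue Blue Red Red Red Blue Red Blue Blue via {L|R} + simplicity:
g_1 [R]  L=[∅]  R=[0]  => -1
g_2 [RB]  L=[-1]  R=[0]  => -1/2
g_3 [RBB]  L=[-1,-1/2]  R=[0]  => -1/4
g_4 [RBBB]  L=[-1,-1/2,-1/4]  R=[0]  => -1/8
g_5 [RBBBR]  L=[-1,-1/2,-1/4]  R=[-1/8,0]  => -3/16
g_6 [RBBBRR]  L=[-1,-1/2,-1/4]  R=[-3/16,-1/8,0]  => -7/32
g_7 [RBBBRRR]  L=[-1,-1/2,-1/4]  R=[-7/32,-3/16,-1/8,0]  => -15/64
g_8 [RBBBRRRB]  L=[-1,-1/2,-1/4,-15/64]  R=[-7/32,-3/16,-1/8,0]  => -29/128
g_9 [RBBBRRRBR]  L=[-1,-1/2,-1/4,-15/64]  R=[-29/128,-7/32,-3/16,-1/8,0]  => -59/256
g_10 [RBBBRRRBRB]  L=[-1,-1/2,-1/4,-15/64,-59/256]  R=[-29/128,-7/32,-3/16,-1/8,0]  => -117/512
g_11 [RBBBRRRBRBB]  L=[-1,-1/2,-1/4,-15/64,-59/256,-117/512]  R=[-29/128,-7/32,-3/16,-1/8,0]  => -233/1024

-233/1024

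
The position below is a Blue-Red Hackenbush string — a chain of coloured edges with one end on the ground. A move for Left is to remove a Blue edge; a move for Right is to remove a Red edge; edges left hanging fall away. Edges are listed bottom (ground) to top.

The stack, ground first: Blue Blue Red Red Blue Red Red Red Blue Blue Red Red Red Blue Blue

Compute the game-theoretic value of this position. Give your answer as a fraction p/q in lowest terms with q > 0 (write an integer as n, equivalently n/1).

10439/8192

Prefix values for Blue Blue Red Red Blue Red Red Red Blue Blue Red Red Red Blue Blue via {L|R} + simplicity:
step 1: add Blue to get B; options L={ 0 } R={  } gives 1
step 2: add Blue to get BB; options L={ 0; 1 } R={  } gives 2
step 3: add Red to get BBR; options L={ 0; 1 } R={ 2 } gives 3/2
step 4: add Red to get BBRR; options L={ 0; 1 } R={ 3/2; 2 } gives 5/4
step 5: add Blue to get BBRRB; options L={ 0; 1; 5/4 } R={ 3/2; 2 } gives 11/8
step 6: add Red to get BBRRBR; options L={ 0; 1; 5/4 } R={ 11/8; 3/2; 2 } gives 21/16
step 7: add Red to get BBRRBRR; options L={ 0; 1; 5/4 } R={ 21/16; 11/8; 3/2; 2 } gives 41/32
step 8: add Red to get BBRRBRRR; options L={ 0; 1; 5/4 } R={ 41/32; 21/16; 11/8; 3/2; 2 } gives 81/64
step 9: add Blue to get BBRRBRRRB; options L={ 0; 1; 5/4; 81/64 } R={ 41/32; 21/16; 11/8; 3/2; 2 } gives 163/128
step 10: add Blue to get BBRRBRRRBB; options L={ 0; 1; 5/4; 81/64; 163/128 } R={ 41/32; 21/16; 11/8; 3/2; 2 } gives 327/256
step 11: add Red to get BBRRBRRRBBR; options L={ 0; 1; 5/4; 81/64; 163/128 } R={ 327/256; 41/32; 21/16; 11/8; 3/2; 2 } gives 653/512
step 12: add Red to get BBRRBRRRBBRR; options L={ 0; 1; 5/4; 81/64; 163/128 } R={ 653/512; 327/256; 41/32; 21/16; 11/8; 3/2; 2 } gives 1305/1024
step 13: add Red to get BBRRBRRRBBRRR; options L={ 0; 1; 5/4; 81/64; 163/128 } R={ 1305/1024; 653/512; 327/256; 41/32; 21/16; 11/8; 3/2; 2 } gives 2609/2048
step 14: add Blue to get BBRRBRRRBBRRRB; options L={ 0; 1; 5/4; 81/64; 163/128; 2609/2048 } R={ 1305/1024; 653/512; 327/256; 41/32; 21/16; 11/8; 3/2; 2 } gives 5219/4096
step 15: add Blue to get BBRRBRRRBBRRRBB; options L={ 0; 1; 5/4; 81/64; 163/128; 2609/2048; 5219/4096 } R={ 1305/1024; 653/512; 327/256; 41/32; 21/16; 11/8; 3/2; 2 } gives 10439/8192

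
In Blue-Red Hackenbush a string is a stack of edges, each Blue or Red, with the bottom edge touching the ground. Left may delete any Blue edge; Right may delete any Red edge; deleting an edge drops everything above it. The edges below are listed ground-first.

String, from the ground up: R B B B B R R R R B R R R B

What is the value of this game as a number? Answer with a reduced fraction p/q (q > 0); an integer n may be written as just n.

-989/8192

step 1: add R to get R; options L={ none } R={ 0 } -> -1
step 2: add B to get RB; options L={ -1 } R={ 0 } -> -1/2
step 3: add B to get RBB; options L={ -1; -1/2 } R={ 0 } -> -1/4
step 4: add B to get RBBB; options L={ -1; -1/2; -1/4 } R={ 0 } -> -1/8
step 5: add B to get RBBBB; options L={ -1; -1/2; -1/4; -1/8 } R={ 0 } -> -1/16
step 6: add R to get RBBBBR; options L={ -1; -1/2; -1/4; -1/8 } R={ -1/16; 0 } -> -3/32
step 7: add R to get RBBBBRR; options L={ -1; -1/2; -1/4; -1/8 } R={ -3/32; -1/16; 0 } -> -7/64
step 8: add R to get RBBBBRRR; options L={ -1; -1/2; -1/4; -1/8 } R={ -7/64; -3/32; -1/16; 0 } -> -15/128
step 9: add R to get RBBBBRRRR; options L={ -1; -1/2; -1/4; -1/8 } R={ -15/128; -7/64; -3/32; -1/16; 0 } -> -31/256
step 10: add B to get RBBBBRRRRB; options L={ -1; -1/2; -1/4; -1/8; -31/256 } R={ -15/128; -7/64; -3/32; -1/16; 0 } -> -61/512
step 11: add R to get RBBBBRRRRBR; options L={ -1; -1/2; -1/4; -1/8; -31/256 } R={ -61/512; -15/128; -7/64; -3/32; -1/16; 0 } -> -123/1024
step 12: add R to get RBBBBRRRRBRR; options L={ -1; -1/2; -1/4; -1/8; -31/256 } R={ -123/1024; -61/512; -15/128; -7/64; -3/32; -1/16; 0 } -> -247/2048
step 13: add R to get RBBBBRRRRBRRR; options L={ -1; -1/2; -1/4; -1/8; -31/256 } R={ -247/2048; -123/1024; -61/512; -15/128; -7/64; -3/32; -1/16; 0 } -> -495/4096
step 14: add B to get RBBBBRRRRBRRRB; options L={ -1; -1/2; -1/4; -1/8; -31/256; -495/4096 } R={ -247/2048; -123/1024; -61/512; -15/128; -7/64; -3/32; -1/16; 0 } -> -989/8192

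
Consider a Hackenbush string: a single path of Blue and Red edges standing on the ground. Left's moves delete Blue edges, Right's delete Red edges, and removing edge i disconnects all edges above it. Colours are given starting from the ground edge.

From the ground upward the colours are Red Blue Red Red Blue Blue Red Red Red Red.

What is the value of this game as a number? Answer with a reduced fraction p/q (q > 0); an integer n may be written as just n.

-415/512

Recurse on prefixes of the 10-edge string Red Blue Red Red Blue Blue Red Red Red Red:
R: Left { — }, Right { 0 } gives simplest -1
RB: Left { -1 }, Right { 0 } gives simplest -1/2
RBR: Left { -1 }, Right { -1/2, 0 } gives simplest -3/4
RBRR: Left { -1 }, Right { -3/4, -1/2, 0 } gives simplest -7/8
RBRRB: Left { -1, -7/8 }, Right { -3/4, -1/2, 0 } gives simplest -13/16
RBRRBB: Left { -1, -7/8, -13/16 }, Right { -3/4, -1/2, 0 } gives simplest -25/32
RBRRBBR: Left { -1, -7/8, -13/16 }, Right { -25/32, -3/4, -1/2, 0 } gives simplest -51/64
RBRRBBRR: Left { -1, -7/8, -13/16 }, Right { -51/64, -25/32, -3/4, -1/2, 0 } gives simplest -103/128
RBRRBBRRR: Left { -1, -7/8, -13/16 }, Right { -103/128, -51/64, -25/32, -3/4, -1/2, 0 } gives simplest -207/256
RBRRBBRRRR: Left { -1, -7/8, -13/16 }, Right { -207/256, -103/128, -51/64, -25/32, -3/4, -1/2, 0 } gives simplest -415/512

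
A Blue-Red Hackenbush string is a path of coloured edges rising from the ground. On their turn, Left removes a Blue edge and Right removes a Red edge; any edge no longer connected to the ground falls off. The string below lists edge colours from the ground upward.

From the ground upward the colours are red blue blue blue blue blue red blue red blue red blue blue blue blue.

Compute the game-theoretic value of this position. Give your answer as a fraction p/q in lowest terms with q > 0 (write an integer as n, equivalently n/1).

Recurse on prefixes of the 15-edge string red blue blue blue blue blue red blue red blue red blue blue blue blue:
G_1 [r]  L=[·]  R=[0]  gives -1
G_2 [rb]  L=[-1]  R=[0]  gives -1/2
G_3 [rbb]  L=[-1; -1/2]  R=[0]  gives -1/4
G_4 [rbbb]  L=[-1; -1/2; -1/4]  R=[0]  gives -1/8
G_5 [rbbbb]  L=[-1; -1/2; -1/4; -1/8]  R=[0]  gives -1/16
G_6 [rbbbbb]  L=[-1; -1/2; -1/4; -1/8; -1/16]  R=[0]  gives -1/32
G_7 [rbbbbbr]  L=[-1; -1/2; -1/4; -1/8; -1/16]  R=[-1/32; 0]  gives -3/64
G_8 [rbbbbbrb]  L=[-1; -1/2; -1/4; -1/8; -1/16; -3/64]  R=[-1/32; 0]  gives -5/128
G_9 [rbbbbbrbr]  L=[-1; -1/2; -1/4; -1/8; -1/16; -3/64]  R=[-5/128; -1/32; 0]  gives -11/256
G_10 [rbbbbbrbrb]  L=[-1; -1/2; -1/4; -1/8; -1/16; -3/64; -11/256]  R=[-5/128; -1/32; 0]  gives -21/512
G_11 [rbbbbbrbrbr]  L=[-1; -1/2; -1/4; -1/8; -1/16; -3/64; -11/256]  R=[-21/512; -5/128; -1/32; 0]  gives -43/1024
G_12 [rbbbbbrbrbrb]  L=[-1; -1/2; -1/4; -1/8; -1/16; -3/64; -11/256; -43/1024]  R=[-21/512; -5/128; -1/32; 0]  gives -85/2048
G_13 [rbbbbbrbrbrbb]  L=[-1; -1/2; -1/4; -1/8; -1/16; -3/64; -11/256; -43/1024; -85/2048]  R=[-21/512; -5/128; -1/32; 0]  gives -169/4096
G_14 [rbbbbbrbrbrbbb]  L=[-1; -1/2; -1/4; -1/8; -1/16; -3/64; -11/256; -43/1024; -85/2048; -169/4096]  R=[-21/512; -5/128; -1/32; 0]  gives -337/8192
G_15 [rbbbbbrbrbrbbbb]  L=[-1; -1/2; -1/4; -1/8; -1/16; -3/64; -11/256; -43/1024; -85/2048; -169/4096; -337/8192]  R=[-21/512; -5/128; -1/32; 0]  gives -673/16384

-673/16384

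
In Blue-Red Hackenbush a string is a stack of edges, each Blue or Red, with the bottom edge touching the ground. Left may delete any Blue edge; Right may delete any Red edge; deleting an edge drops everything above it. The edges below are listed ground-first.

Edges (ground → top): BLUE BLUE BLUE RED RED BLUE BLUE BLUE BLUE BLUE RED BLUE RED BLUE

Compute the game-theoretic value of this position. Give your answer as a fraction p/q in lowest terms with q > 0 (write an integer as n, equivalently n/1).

5099/2048

Build value(s[:k]) for k = 1..14, string s = BLUE BLUE BLUE RED RED BLUE BLUE BLUE BLUE BLUE RED BLUE RED BLUE.
value_1 [B]  L=[0]  R=[·]  -> 1
value_2 [BB]  L=[0; 1]  R=[·]  -> 2
value_3 [BBB]  L=[0; 1; 2]  R=[·]  -> 3
value_4 [BBBR]  L=[0; 1; 2]  R=[3]  -> 5/2
value_5 [BBBRR]  L=[0; 1; 2]  R=[5/2; 3]  -> 9/4
value_6 [BBBRRB]  L=[0; 1; 2; 9/4]  R=[5/2; 3]  -> 19/8
value_7 [BBBRRBB]  L=[0; 1; 2; 9/4; 19/8]  R=[5/2; 3]  -> 39/16
value_8 [BBBRRBBB]  L=[0; 1; 2; 9/4; 19/8; 39/16]  R=[5/2; 3]  -> 79/32
value_9 [BBBRRBBBB]  L=[0; 1; 2; 9/4; 19/8; 39/16; 79/32]  R=[5/2; 3]  -> 159/64
value_10 [BBBRRBBBBB]  L=[0; 1; 2; 9/4; 19/8; 39/16; 79/32; 159/64]  R=[5/2; 3]  -> 319/128
value_11 [BBBRRBBBBBR]  L=[0; 1; 2; 9/4; 19/8; 39/16; 79/32; 159/64]  R=[319/128; 5/2; 3]  -> 637/256
value_12 [BBBRRBBBBBRB]  L=[0; 1; 2; 9/4; 19/8; 39/16; 79/32; 159/64; 637/256]  R=[319/128; 5/2; 3]  -> 1275/512
value_13 [BBBRRBBBBBRBR]  L=[0; 1; 2; 9/4; 19/8; 39/16; 79/32; 159/64; 637/256]  R=[1275/512; 319/128; 5/2; 3]  -> 2549/1024
value_14 [BBBRRBBBBBRBRB]  L=[0; 1; 2; 9/4; 19/8; 39/16; 79/32; 159/64; 637/256; 2549/1024]  R=[1275/512; 319/128; 5/2; 3]  -> 5099/2048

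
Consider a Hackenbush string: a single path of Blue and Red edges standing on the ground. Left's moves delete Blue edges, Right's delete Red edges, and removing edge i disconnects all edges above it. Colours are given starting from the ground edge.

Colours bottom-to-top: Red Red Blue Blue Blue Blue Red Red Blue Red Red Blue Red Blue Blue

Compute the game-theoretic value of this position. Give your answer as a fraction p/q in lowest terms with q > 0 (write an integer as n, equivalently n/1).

value_1 [R]  L=[—]  R=[0]  = -1
value_2 [RR]  L=[—]  R=[-1; 0]  = -2
value_3 [RRB]  L=[-2]  R=[-1; 0]  = -3/2
value_4 [RRBB]  L=[-2; -3/2]  R=[-1; 0]  = -5/4
value_5 [RRBBB]  L=[-2; -3/2; -5/4]  R=[-1; 0]  = -9/8
value_6 [RRBBBB]  L=[-2; -3/2; -5/4; -9/8]  R=[-1; 0]  = -17/16
value_7 [RRBBBBR]  L=[-2; -3/2; -5/4; -9/8]  R=[-17/16; -1; 0]  = -35/32
value_8 [RRBBBBRR]  L=[-2; -3/2; -5/4; -9/8]  R=[-35/32; -17/16; -1; 0]  = -71/64
value_9 [RRBBBBRRB]  L=[-2; -3/2; -5/4; -9/8; -71/64]  R=[-35/32; -17/16; -1; 0]  = -141/128
value_10 [RRBBBBRRBR]  L=[-2; -3/2; -5/4; -9/8; -71/64]  R=[-141/128; -35/32; -17/16; -1; 0]  = -283/256
value_11 [RRBBBBRRBRR]  L=[-2; -3/2; -5/4; -9/8; -71/64]  R=[-283/256; -141/128; -35/32; -17/16; -1; 0]  = -567/512
value_12 [RRBBBBRRBRRB]  L=[-2; -3/2; -5/4; -9/8; -71/64; -567/512]  R=[-283/256; -141/128; -35/32; -17/16; -1; 0]  = -1133/1024
value_13 [RRBBBBRRBRRBR]  L=[-2; -3/2; -5/4; -9/8; -71/64; -567/512]  R=[-1133/1024; -283/256; -141/128; -35/32; -17/16; -1; 0]  = -2267/2048
value_14 [RRBBBBRRBRRBRB]  L=[-2; -3/2; -5/4; -9/8; -71/64; -567/512; -2267/2048]  R=[-1133/1024; -283/256; -141/128; -35/32; -17/16; -1; 0]  = -4533/4096
value_15 [RRBBBBRRBRRBRBB]  L=[-2; -3/2; -5/4; -9/8; -71/64; -567/512; -2267/2048; -4533/4096]  R=[-1133/1024; -283/256; -141/128; -35/32; -17/16; -1; 0]  = -9065/8192

-9065/8192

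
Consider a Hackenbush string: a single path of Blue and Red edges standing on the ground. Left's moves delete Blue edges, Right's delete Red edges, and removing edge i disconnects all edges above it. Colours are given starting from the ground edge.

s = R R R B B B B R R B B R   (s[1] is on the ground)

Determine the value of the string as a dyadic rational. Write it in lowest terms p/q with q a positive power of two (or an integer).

-1075/512

Prefix values for R R R B B B B R R B B R via {L|R} + simplicity:
step 1: add R to get R; options L={ — } R={ 0 } ⇒ -1
step 2: add R to get RR; options L={ — } R={ -1, 0 } ⇒ -2
step 3: add R to get RRR; options L={ — } R={ -2, -1, 0 } ⇒ -3
step 4: add B to get RRRB; options L={ -3 } R={ -2, -1, 0 } ⇒ -5/2
step 5: add B to get RRRBB; options L={ -3, -5/2 } R={ -2, -1, 0 } ⇒ -9/4
step 6: add B to get RRRBBB; options L={ -3, -5/2, -9/4 } R={ -2, -1, 0 } ⇒ -17/8
step 7: add B to get RRRBBBB; options L={ -3, -5/2, -9/4, -17/8 } R={ -2, -1, 0 } ⇒ -33/16
step 8: add R to get RRRBBBBR; options L={ -3, -5/2, -9/4, -17/8 } R={ -33/16, -2, -1, 0 } ⇒ -67/32
step 9: add R to get RRRBBBBRR; options L={ -3, -5/2, -9/4, -17/8 } R={ -67/32, -33/16, -2, -1, 0 } ⇒ -135/64
step 10: add B to get RRRBBBBRRB; options L={ -3, -5/2, -9/4, -17/8, -135/64 } R={ -67/32, -33/16, -2, -1, 0 } ⇒ -269/128
step 11: add B to get RRRBBBBRRBB; options L={ -3, -5/2, -9/4, -17/8, -135/64, -269/128 } R={ -67/32, -33/16, -2, -1, 0 } ⇒ -537/256
step 12: add R to get RRRBBBBRRBBR; options L={ -3, -5/2, -9/4, -17/8, -135/64, -269/128 } R={ -537/256, -67/32, -33/16, -2, -1, 0 } ⇒ -1075/512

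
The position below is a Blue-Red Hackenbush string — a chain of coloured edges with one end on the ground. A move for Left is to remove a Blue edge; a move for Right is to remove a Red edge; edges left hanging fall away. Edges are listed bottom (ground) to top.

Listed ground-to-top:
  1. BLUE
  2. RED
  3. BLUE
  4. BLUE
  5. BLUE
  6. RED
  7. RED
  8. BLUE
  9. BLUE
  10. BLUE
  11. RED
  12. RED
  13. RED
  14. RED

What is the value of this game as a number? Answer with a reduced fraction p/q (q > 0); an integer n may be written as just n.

7393/8192

1 of 14 · B · max L 0 · min R +∞ -> 1
2 of 14 · BR · max L 0 · min R 1 -> 1/2
3 of 14 · BRB · max L 1/2 · min R 1 -> 3/4
4 of 14 · BRBB · max L 3/4 · min R 1 -> 7/8
5 of 14 · BRBBB · max L 7/8 · min R 1 -> 15/16
6 of 14 · BRBBBR · max L 7/8 · min R 15/16 -> 29/32
7 of 14 · BRBBBRR · max L 7/8 · min R 29/32 -> 57/64
8 of 14 · BRBBBRRB · max L 57/64 · min R 29/32 -> 115/128
9 of 14 · BRBBBRRBB · max L 115/128 · min R 29/32 -> 231/256
10 of 14 · BRBBBRRBBB · max L 231/256 · min R 29/32 -> 463/512
11 of 14 · BRBBBRRBBBR · max L 231/256 · min R 463/512 -> 925/1024
12 of 14 · BRBBBRRBBBRR · max L 231/256 · min R 925/1024 -> 1849/2048
13 of 14 · BRBBBRRBBBRRR · max L 231/256 · min R 1849/2048 -> 3697/4096
14 of 14 · BRBBBRRBBBRRRR · max L 231/256 · min R 3697/4096 -> 7393/8192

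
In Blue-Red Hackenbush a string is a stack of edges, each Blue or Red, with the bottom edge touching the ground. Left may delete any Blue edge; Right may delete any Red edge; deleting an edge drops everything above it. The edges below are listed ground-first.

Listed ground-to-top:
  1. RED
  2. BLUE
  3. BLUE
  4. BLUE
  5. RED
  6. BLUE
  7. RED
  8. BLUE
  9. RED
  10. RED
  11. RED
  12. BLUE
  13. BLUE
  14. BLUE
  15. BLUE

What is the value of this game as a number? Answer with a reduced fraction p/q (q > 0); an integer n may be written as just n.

-2785/16384

edge 1 of 15 (RED): {  | 0 } => -1
edge 2 of 15 (BLUE): { -1 | 0 } => -1/2
edge 3 of 15 (BLUE): { -1,-1/2 | 0 } => -1/4
edge 4 of 15 (BLUE): { -1,-1/2,-1/4 | 0 } => -1/8
edge 5 of 15 (RED): { -1,-1/2,-1/4 | -1/8,0 } => -3/16
edge 6 of 15 (BLUE): { -1,-1/2,-1/4,-3/16 | -1/8,0 } => -5/32
edge 7 of 15 (RED): { -1,-1/2,-1/4,-3/16 | -5/32,-1/8,0 } => -11/64
edge 8 of 15 (BLUE): { -1,-1/2,-1/4,-3/16,-11/64 | -5/32,-1/8,0 } => -21/128
edge 9 of 15 (RED): { -1,-1/2,-1/4,-3/16,-11/64 | -21/128,-5/32,-1/8,0 } => -43/256
edge 10 of 15 (RED): { -1,-1/2,-1/4,-3/16,-11/64 | -43/256,-21/128,-5/32,-1/8,0 } => -87/512
edge 11 of 15 (RED): { -1,-1/2,-1/4,-3/16,-11/64 | -87/512,-43/256,-21/128,-5/32,-1/8,0 } => -175/1024
edge 12 of 15 (BLUE): { -1,-1/2,-1/4,-3/16,-11/64,-175/1024 | -87/512,-43/256,-21/128,-5/32,-1/8,0 } => -349/2048
edge 13 of 15 (BLUE): { -1,-1/2,-1/4,-3/16,-11/64,-175/1024,-349/2048 | -87/512,-43/256,-21/128,-5/32,-1/8,0 } => -697/4096
edge 14 of 15 (BLUE): { -1,-1/2,-1/4,-3/16,-11/64,-175/1024,-349/2048,-697/4096 | -87/512,-43/256,-21/128,-5/32,-1/8,0 } => -1393/8192
edge 15 of 15 (BLUE): { -1,-1/2,-1/4,-3/16,-11/64,-175/1024,-349/2048,-697/4096,-1393/8192 | -87/512,-43/256,-21/128,-5/32,-1/8,0 } => -2785/16384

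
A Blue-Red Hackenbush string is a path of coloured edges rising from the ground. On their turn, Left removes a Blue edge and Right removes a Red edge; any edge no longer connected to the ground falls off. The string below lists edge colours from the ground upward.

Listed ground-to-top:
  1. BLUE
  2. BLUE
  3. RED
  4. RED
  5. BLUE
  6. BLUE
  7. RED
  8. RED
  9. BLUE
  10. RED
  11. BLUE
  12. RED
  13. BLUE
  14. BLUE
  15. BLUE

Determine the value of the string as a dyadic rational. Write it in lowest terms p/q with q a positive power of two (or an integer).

11439/8192

value(B) = { 0 | (no moves) } ⇒ 1
value(BB) = { 0 1 | (no moves) } ⇒ 2
value(BBR) = { 0 1 | 2 } ⇒ 3/2
value(BBRR) = { 0 1 | 3/2 2 } ⇒ 5/4
value(BBRRB) = { 0 1 5/4 | 3/2 2 } ⇒ 11/8
value(BBRRBB) = { 0 1 5/4 11/8 | 3/2 2 } ⇒ 23/16
value(BBRRBBR) = { 0 1 5/4 11/8 | 23/16 3/2 2 } ⇒ 45/32
value(BBRRBBRR) = { 0 1 5/4 11/8 | 45/32 23/16 3/2 2 } ⇒ 89/64
value(BBRRBBRRB) = { 0 1 5/4 11/8 89/64 | 45/32 23/16 3/2 2 } ⇒ 179/128
value(BBRRBBRRBR) = { 0 1 5/4 11/8 89/64 | 179/128 45/32 23/16 3/2 2 } ⇒ 357/256
value(BBRRBBRRBRB) = { 0 1 5/4 11/8 89/64 357/256 | 179/128 45/32 23/16 3/2 2 } ⇒ 715/512
value(BBRRBBRRBRBR) = { 0 1 5/4 11/8 89/64 357/256 | 715/512 179/128 45/32 23/16 3/2 2 } ⇒ 1429/1024
value(BBRRBBRRBRBRB) = { 0 1 5/4 11/8 89/64 357/256 1429/1024 | 715/512 179/128 45/32 23/16 3/2 2 } ⇒ 2859/2048
value(BBRRBBRRBRBRBB) = { 0 1 5/4 11/8 89/64 357/256 1429/1024 2859/2048 | 715/512 179/128 45/32 23/16 3/2 2 } ⇒ 5719/4096
value(BBRRBBRRBRBRBBB) = { 0 1 5/4 11/8 89/64 357/256 1429/1024 2859/2048 5719/4096 | 715/512 179/128 45/32 23/16 3/2 2 } ⇒ 11439/8192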